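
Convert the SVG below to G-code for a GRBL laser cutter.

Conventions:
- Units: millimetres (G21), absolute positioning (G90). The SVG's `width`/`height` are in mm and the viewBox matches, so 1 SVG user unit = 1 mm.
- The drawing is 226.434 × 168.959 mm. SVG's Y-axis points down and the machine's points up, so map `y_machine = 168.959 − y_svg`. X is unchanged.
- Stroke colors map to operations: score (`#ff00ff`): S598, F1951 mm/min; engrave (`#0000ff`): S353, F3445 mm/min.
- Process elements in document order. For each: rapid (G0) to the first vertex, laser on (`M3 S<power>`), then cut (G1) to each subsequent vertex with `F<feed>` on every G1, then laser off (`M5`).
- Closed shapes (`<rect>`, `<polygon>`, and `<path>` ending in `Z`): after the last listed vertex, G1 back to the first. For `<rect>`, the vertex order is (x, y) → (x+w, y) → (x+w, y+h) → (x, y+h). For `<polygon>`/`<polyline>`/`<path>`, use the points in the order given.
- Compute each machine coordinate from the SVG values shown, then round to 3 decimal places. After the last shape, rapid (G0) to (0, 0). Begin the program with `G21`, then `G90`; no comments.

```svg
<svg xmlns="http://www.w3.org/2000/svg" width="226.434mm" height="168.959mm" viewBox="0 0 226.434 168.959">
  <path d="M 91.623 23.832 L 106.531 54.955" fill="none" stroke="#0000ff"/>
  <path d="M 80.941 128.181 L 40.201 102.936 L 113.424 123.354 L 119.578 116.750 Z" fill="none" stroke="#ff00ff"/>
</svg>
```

G21
G90
G0 X91.623 Y145.127
M3 S353
G1 X106.531 Y114.004 F3445
M5
G0 X80.941 Y40.778
M3 S598
G1 X40.201 Y66.023 F1951
G1 X113.424 Y45.605 F1951
G1 X119.578 Y52.209 F1951
G1 X80.941 Y40.778 F1951
M5
G0 X0.000 Y0.000

Since the viewBox matches the mm dimensions, user units are millimetres directly. The only transform is the Y-flip y_m = 168.959 − y_svg.

Shape 1 is a line segment drawn with `<path>`. Its stroke #0000ff means engrave at S353, F3445. After flipping Y the toolpath is (91.623,145.127) → (106.531,114.004).

Shape 2 is a closed polygon drawn with `<path>`. Its stroke #ff00ff means score at S598, F1951. After flipping Y the toolpath is (80.941,40.778) → (40.201,66.023) → (113.424,45.605) → (119.578,52.209) → (80.941,40.778), returning to the start.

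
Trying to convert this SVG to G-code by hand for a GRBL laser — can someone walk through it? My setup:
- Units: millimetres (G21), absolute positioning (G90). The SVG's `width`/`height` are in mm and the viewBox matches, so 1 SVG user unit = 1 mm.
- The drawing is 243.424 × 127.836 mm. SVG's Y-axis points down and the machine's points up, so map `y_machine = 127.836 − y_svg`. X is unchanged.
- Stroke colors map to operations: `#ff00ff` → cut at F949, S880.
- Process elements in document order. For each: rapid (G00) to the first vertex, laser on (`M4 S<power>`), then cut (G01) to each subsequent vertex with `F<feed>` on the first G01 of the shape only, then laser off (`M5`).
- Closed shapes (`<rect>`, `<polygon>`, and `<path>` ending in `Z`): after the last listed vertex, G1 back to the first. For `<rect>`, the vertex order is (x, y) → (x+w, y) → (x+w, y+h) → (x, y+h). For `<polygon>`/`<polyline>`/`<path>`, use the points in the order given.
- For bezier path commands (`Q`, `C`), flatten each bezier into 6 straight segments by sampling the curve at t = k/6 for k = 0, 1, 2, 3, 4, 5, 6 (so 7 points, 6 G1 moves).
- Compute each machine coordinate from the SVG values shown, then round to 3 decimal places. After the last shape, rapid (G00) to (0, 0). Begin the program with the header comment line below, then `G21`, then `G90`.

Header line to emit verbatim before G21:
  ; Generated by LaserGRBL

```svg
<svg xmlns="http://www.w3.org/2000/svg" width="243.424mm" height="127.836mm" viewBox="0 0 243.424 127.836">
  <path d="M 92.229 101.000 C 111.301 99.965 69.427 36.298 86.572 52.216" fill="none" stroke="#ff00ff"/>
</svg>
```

; Generated by LaserGRBL
G21
G90
G00 X92.229 Y26.836
M4 S880
G01 X97.242 Y31.914 F949
G01 X95.429 Y43.481
G01 X90.123 Y57.585
G01 X84.657 Y70.277
G01 X82.362 Y77.605
G01 X86.572 Y75.620
M5
G00 X0.000 Y0.000

viewBox `0 0 243.424 127.836` with mm width/height → 1 unit = 1 mm. Flip: y_m = 127.836 − y_svg.

**Shape 1** — `<path>` cubic bezier, stroke `#ff00ff` → cut (S880, F949). Control points (SVG): P0=(92.229,101.000), P1=(111.301,99.965), P2=(69.427,36.298), P3=(86.572,52.216); sampled at t=k/6. Machine vertices: (92.229,26.836) → (97.242,31.914) → (95.429,43.481) → (90.123,57.585) → (84.657,70.277) → (82.362,77.605) → (86.572,75.620). Open path.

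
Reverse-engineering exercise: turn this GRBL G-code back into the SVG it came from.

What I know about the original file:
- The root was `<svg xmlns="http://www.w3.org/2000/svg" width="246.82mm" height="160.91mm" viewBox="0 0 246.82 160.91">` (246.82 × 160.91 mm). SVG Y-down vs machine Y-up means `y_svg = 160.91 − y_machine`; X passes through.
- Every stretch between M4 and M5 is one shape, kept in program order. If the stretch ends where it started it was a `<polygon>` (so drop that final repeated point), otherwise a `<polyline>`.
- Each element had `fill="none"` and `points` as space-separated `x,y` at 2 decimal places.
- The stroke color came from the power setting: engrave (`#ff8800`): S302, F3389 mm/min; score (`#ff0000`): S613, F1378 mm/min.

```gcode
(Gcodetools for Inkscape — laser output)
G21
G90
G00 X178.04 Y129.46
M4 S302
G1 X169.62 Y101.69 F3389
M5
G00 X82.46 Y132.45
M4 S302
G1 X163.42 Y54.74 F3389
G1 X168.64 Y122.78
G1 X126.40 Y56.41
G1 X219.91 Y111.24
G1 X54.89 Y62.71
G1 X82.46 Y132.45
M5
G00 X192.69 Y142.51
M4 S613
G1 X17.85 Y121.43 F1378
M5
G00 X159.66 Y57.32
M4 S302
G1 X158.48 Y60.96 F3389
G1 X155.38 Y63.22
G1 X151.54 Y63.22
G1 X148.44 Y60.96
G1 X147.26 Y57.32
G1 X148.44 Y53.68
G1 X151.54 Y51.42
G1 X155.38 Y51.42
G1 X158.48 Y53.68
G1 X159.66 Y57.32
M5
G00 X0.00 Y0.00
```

y_svg = 160.91 − y_m.

[1] S302→`#ff8800` (engrave); open run; points: 178.04,31.45 169.62,59.22

[2] S302→`#ff8800` (engrave); closed run; points: 82.46,28.46 163.42,106.17 168.64,38.13 126.40,104.50 219.91,49.67 54.89,98.20

[3] S613→`#ff0000` (score); open run; points: 192.69,18.40 17.85,39.48

[4] S302→`#ff8800` (engrave); closed run; points: 159.66,103.59 158.48,99.95 155.38,97.69 151.54,97.69 148.44,99.95 147.26,103.59 148.44,107.23 151.54,109.49 155.38,109.49 158.48,107.23

<svg xmlns="http://www.w3.org/2000/svg" width="246.82mm" height="160.91mm" viewBox="0 0 246.82 160.91">
  <polyline points="178.04,31.45 169.62,59.22" fill="none" stroke="#ff8800"/>
  <polygon points="82.46,28.46 163.42,106.17 168.64,38.13 126.40,104.50 219.91,49.67 54.89,98.20" fill="none" stroke="#ff8800"/>
  <polyline points="192.69,18.40 17.85,39.48" fill="none" stroke="#ff0000"/>
  <polygon points="159.66,103.59 158.48,99.95 155.38,97.69 151.54,97.69 148.44,99.95 147.26,103.59 148.44,107.23 151.54,109.49 155.38,109.49 158.48,107.23" fill="none" stroke="#ff8800"/>
</svg>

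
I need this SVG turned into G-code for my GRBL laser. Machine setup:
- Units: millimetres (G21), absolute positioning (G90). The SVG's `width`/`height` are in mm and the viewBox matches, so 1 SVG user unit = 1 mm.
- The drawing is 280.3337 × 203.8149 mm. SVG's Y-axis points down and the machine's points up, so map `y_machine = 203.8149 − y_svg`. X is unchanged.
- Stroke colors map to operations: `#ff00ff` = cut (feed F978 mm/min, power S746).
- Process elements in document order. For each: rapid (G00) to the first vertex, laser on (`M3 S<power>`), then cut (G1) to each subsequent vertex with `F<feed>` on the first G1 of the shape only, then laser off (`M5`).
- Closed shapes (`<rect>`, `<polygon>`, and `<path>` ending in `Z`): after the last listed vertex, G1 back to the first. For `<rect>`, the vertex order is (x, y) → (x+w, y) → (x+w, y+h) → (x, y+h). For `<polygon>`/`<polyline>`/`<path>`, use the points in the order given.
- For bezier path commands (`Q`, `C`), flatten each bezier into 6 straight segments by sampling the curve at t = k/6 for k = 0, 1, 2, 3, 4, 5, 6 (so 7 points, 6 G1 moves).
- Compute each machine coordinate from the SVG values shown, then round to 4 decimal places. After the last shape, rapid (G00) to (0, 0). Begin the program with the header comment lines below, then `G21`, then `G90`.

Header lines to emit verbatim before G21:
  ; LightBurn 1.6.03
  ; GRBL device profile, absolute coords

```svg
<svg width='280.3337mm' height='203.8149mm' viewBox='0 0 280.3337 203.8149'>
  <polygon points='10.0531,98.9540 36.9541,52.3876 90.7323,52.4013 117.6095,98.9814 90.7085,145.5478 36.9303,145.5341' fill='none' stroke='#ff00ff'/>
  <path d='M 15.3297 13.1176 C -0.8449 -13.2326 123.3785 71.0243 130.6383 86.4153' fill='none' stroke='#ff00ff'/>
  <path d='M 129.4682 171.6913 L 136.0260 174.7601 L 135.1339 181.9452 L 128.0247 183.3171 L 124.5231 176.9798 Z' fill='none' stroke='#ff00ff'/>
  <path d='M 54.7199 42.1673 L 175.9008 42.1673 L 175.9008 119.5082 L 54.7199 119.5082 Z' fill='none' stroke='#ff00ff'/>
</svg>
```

; LightBurn 1.6.03
; GRBL device profile, absolute coords
G21
G90
G00 X10.0531 Y104.8609
M3 S746
G1 X36.9541 Y151.4273 F978
G1 X90.7323 Y151.4136
G1 X117.6095 Y104.8335
G1 X90.7085 Y58.2671
G1 X36.9303 Y58.2808
G1 X10.0531 Y104.8609
M5
G00 X15.3297 Y190.6973
M3 S746
G1 X17.7507 Y195.4860 F978
G1 X36.4225 Y186.8256
G1 X64.1961 Y169.7014
G1 X93.9225 Y149.0988
G1 X118.4529 Y130.0030
G1 X130.6383 Y117.3996
M5
G00 X129.4682 Y32.1236
M3 S746
G1 X136.0260 Y29.0548 F978
G1 X135.1339 Y21.8697
G1 X128.0247 Y20.4978
G1 X124.5231 Y26.8351
G1 X129.4682 Y32.1236
M5
G00 X54.7199 Y161.6476
M3 S746
G1 X175.9008 Y161.6476 F978
G1 X175.9008 Y84.3067
G1 X54.7199 Y84.3067
G1 X54.7199 Y161.6476
M5
G00 X0.0000 Y0.0000

Since the viewBox matches the mm dimensions, user units are millimetres directly. The only transform is the Y-flip y_m = 203.8149 − y_svg.

Shape 1 is a regular polygon drawn with `<polygon>`. Its stroke #ff00ff means cut at S746, F978. After flipping Y the toolpath is (10.0531,104.8609) → (36.9541,151.4273) → (90.7323,151.4136) → (117.6095,104.8335) → (90.7085,58.2671) → (36.9303,58.2808) → (10.0531,104.8609), returning to the start.

Shape 2 is a cubic bezier drawn with `<path>`. Its stroke #ff00ff means cut at S746, F978. After flipping Y the toolpath is (15.3297,190.6973) → (17.7507,195.4860) → (36.4225,186.8256) → (64.1961,169.7014) → (93.9225,149.0988) → (118.4529,130.0030) → (130.6383,117.3996).

Shape 3 is a regular polygon drawn with `<path>`. Its stroke #ff00ff means cut at S746, F978. After flipping Y the toolpath is (129.4682,32.1236) → (136.0260,29.0548) → (135.1339,21.8697) → (128.0247,20.4978) → (124.5231,26.8351) → (129.4682,32.1236), returning to the start.

Shape 4 is a rectangle drawn with `<path>`. Its stroke #ff00ff means cut at S746, F978. After flipping Y the toolpath is (54.7199,161.6476) → (175.9008,161.6476) → (175.9008,84.3067) → (54.7199,84.3067) → (54.7199,161.6476), returning to the start.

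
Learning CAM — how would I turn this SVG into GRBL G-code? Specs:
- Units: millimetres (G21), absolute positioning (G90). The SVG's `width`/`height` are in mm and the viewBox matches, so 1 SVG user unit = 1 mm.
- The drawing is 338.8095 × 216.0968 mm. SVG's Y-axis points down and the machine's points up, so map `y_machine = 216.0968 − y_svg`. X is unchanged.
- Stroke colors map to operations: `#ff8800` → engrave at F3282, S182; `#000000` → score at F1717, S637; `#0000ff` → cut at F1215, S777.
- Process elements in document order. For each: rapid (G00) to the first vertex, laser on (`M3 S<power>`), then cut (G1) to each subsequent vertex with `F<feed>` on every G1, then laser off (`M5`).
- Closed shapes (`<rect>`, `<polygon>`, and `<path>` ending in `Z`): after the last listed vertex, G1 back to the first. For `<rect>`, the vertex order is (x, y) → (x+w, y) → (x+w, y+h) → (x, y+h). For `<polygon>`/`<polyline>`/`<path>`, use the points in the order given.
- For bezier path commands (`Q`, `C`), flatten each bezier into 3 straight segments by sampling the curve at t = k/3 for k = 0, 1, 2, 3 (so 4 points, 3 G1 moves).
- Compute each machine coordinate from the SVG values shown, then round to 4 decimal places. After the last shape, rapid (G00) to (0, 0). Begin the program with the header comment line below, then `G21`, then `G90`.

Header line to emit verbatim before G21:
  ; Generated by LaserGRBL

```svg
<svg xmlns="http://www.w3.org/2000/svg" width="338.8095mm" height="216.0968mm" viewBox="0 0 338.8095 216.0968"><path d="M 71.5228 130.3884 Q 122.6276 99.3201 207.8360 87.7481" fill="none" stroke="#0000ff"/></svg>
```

; Generated by LaserGRBL
G21
G90
G00 X71.5228 Y85.7084
M3 S777
G1 X109.3820 Y104.2543 F1215
G1 X154.8197 Y118.4678 F1215
G1 X207.8360 Y128.3487 F1215
M5
G00 X0.0000 Y0.0000

1 u = 1 mm; y_m = 216.0968 − y.

[1] `<path>` quadratic bezier, #0000ff→cut S777 F1215: (71.5228,85.7084) → (109.3820,104.2543) → (154.8197,118.4678) → (207.8360,128.3487)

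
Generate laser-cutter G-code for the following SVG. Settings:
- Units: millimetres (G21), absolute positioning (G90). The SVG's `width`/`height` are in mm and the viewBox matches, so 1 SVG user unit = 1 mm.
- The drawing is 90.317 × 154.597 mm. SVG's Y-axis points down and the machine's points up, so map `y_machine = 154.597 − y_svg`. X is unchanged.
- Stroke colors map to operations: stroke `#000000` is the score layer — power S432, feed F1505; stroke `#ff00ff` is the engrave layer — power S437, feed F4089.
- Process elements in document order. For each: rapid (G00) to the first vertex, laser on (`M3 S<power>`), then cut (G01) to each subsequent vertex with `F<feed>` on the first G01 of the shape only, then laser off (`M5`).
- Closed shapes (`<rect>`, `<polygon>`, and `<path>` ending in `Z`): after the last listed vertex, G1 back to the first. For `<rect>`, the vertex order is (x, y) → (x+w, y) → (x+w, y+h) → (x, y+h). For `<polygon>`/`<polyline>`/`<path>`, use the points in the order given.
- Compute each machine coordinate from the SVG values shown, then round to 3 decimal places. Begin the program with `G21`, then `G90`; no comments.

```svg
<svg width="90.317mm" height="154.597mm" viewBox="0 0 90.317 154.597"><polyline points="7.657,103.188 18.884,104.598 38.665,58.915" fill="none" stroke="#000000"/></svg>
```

Since the viewBox matches the mm dimensions, user units are millimetres directly. The only transform is the Y-flip y_m = 154.597 − y_svg.

Shape 1 is a open polyline drawn with `<polyline>`. Its stroke #000000 means score at S432, F1505. After flipping Y the toolpath is (7.657,51.409) → (18.884,49.999) → (38.665,95.682).

G21
G90
G00 X7.657 Y51.409
M3 S432
G01 X18.884 Y49.999 F1505
G01 X38.665 Y95.682
M5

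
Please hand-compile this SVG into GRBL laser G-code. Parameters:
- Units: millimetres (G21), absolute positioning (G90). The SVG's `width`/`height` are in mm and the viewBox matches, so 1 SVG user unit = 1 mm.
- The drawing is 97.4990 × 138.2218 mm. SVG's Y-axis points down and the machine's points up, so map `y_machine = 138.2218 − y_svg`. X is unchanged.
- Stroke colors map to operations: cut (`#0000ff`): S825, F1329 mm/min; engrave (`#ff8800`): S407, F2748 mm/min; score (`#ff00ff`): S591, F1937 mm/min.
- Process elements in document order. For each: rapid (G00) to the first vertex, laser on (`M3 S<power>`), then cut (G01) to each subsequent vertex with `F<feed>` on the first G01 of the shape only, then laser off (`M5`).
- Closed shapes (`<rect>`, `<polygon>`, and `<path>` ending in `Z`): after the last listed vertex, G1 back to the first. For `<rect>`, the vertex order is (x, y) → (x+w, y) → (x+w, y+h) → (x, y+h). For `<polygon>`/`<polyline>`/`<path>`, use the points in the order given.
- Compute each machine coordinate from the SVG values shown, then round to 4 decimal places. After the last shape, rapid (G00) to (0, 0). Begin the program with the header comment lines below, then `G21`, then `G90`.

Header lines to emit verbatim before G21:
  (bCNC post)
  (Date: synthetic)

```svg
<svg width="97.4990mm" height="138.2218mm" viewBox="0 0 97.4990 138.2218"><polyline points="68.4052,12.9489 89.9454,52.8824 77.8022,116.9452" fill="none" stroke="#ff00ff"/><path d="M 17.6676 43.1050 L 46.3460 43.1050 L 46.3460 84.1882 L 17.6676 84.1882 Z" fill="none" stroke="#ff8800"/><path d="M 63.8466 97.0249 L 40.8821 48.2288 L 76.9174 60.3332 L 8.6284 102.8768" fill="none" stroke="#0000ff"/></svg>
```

(bCNC post)
(Date: synthetic)
G21
G90
G00 X68.4052 Y125.2729
M3 S591
G01 X89.9454 Y85.3394 F1937
G01 X77.8022 Y21.2766
M5
G00 X17.6676 Y95.1168
M3 S407
G01 X46.3460 Y95.1168 F2748
G01 X46.3460 Y54.0336
G01 X17.6676 Y54.0336
G01 X17.6676 Y95.1168
M5
G00 X63.8466 Y41.1969
M3 S825
G01 X40.8821 Y89.9930 F1329
G01 X76.9174 Y77.8886
G01 X8.6284 Y35.3450
M5
G00 X0.0000 Y0.0000

Since the viewBox matches the mm dimensions, user units are millimetres directly. The only transform is the Y-flip y_m = 138.2218 − y_svg.

Shape 1 is a open polyline drawn with `<polyline>`. Its stroke #ff00ff means score at S591, F1937. After flipping Y the toolpath is (68.4052,125.2729) → (89.9454,85.3394) → (77.8022,21.2766).

Shape 2 is a rectangle drawn with `<path>`. Its stroke #ff8800 means engrave at S407, F2748. After flipping Y the toolpath is (17.6676,95.1168) → (46.3460,95.1168) → (46.3460,54.0336) → (17.6676,54.0336) → (17.6676,95.1168), returning to the start.

Shape 3 is a open polyline drawn with `<path>`. Its stroke #0000ff means cut at S825, F1329. After flipping Y the toolpath is (63.8466,41.1969) → (40.8821,89.9930) → (76.9174,77.8886) → (8.6284,35.3450).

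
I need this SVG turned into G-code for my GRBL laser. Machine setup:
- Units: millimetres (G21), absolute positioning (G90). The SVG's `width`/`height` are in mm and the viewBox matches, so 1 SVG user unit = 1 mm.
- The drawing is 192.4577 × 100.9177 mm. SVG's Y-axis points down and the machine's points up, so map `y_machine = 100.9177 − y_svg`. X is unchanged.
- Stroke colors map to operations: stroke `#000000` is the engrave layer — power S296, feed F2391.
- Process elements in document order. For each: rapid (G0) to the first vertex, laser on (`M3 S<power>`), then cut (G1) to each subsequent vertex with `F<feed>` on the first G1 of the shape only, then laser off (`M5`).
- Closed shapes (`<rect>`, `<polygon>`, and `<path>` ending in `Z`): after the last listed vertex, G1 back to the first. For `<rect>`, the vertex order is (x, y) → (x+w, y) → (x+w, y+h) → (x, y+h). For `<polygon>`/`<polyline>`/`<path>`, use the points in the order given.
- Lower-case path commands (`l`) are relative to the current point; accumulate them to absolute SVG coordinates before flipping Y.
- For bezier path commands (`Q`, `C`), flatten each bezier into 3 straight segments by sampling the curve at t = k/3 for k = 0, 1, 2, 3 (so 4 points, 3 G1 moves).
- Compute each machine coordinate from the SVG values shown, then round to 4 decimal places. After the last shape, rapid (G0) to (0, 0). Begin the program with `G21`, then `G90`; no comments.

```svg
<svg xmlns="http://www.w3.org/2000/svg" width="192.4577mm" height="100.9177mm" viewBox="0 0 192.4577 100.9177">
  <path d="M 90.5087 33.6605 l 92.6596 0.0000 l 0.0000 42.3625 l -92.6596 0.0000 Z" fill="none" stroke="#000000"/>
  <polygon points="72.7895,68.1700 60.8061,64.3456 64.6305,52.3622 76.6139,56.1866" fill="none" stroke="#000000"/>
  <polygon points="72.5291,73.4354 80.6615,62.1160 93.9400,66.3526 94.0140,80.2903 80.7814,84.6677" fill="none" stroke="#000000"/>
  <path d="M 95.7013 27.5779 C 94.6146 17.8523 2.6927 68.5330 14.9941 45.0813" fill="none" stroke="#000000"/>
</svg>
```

G21
G90
G0 X90.5087 Y67.2572
M3 S296
G1 X183.1683 Y67.2572 F2391
G1 X183.1683 Y24.8947
G1 X90.5087 Y24.8947
G1 X90.5087 Y67.2572
M5
G0 X72.7895 Y32.7477
M3 S296
G1 X60.8061 Y36.5721 F2391
G1 X64.6305 Y48.5555
G1 X76.6139 Y44.7311
G1 X72.7895 Y32.7477
M5
G0 X72.5291 Y27.4823
M3 S296
G1 X80.6615 Y38.8017 F2391
G1 X93.9400 Y34.5651
G1 X94.0140 Y20.6274
G1 X80.7814 Y16.2500
G1 X72.5291 Y27.4823
M5
G0 X95.7013 Y73.3398
M3 S296
G1 X71.5606 Y67.9129 F2391
G1 X30.2094 Y52.1126
G1 X14.9941 Y55.8364
M5
G0 X0.0000 Y0.0000

viewBox `0 0 192.4577 100.9177` with mm width/height → 1 unit = 1 mm. Flip: y_m = 100.9177 − y_svg.

**Shape 1** — `<path>` rectangle, stroke `#000000` → engrave (S296, F2391). Machine vertices: (90.5087,67.2572) → (183.1683,67.2572) → (183.1683,24.8947) → (90.5087,24.8947) → (90.5087,67.2572). Closed: final G1 returns to the first vertex.

**Shape 2** — `<polygon>` regular polygon, stroke `#000000` → engrave (S296, F2391). Machine vertices: (72.7895,32.7477) → (60.8061,36.5721) → (64.6305,48.5555) → (76.6139,44.7311) → (72.7895,32.7477). Closed: final G1 returns to the first vertex.

**Shape 3** — `<polygon>` regular polygon, stroke `#000000` → engrave (S296, F2391). Machine vertices: (72.5291,27.4823) → (80.6615,38.8017) → (93.9400,34.5651) → (94.0140,20.6274) → (80.7814,16.2500) → (72.5291,27.4823). Closed: final G1 returns to the first vertex.

**Shape 4** — `<path>` cubic bezier, stroke `#000000` → engrave (S296, F2391). Control points (SVG): P0=(95.7013,27.5779), P1=(94.6146,17.8523), P2=(2.6927,68.5330), P3=(14.9941,45.0813); sampled at t=k/3. Machine vertices: (95.7013,73.3398) → (71.5606,67.9129) → (30.2094,52.1126) → (14.9941,55.8364). Open path.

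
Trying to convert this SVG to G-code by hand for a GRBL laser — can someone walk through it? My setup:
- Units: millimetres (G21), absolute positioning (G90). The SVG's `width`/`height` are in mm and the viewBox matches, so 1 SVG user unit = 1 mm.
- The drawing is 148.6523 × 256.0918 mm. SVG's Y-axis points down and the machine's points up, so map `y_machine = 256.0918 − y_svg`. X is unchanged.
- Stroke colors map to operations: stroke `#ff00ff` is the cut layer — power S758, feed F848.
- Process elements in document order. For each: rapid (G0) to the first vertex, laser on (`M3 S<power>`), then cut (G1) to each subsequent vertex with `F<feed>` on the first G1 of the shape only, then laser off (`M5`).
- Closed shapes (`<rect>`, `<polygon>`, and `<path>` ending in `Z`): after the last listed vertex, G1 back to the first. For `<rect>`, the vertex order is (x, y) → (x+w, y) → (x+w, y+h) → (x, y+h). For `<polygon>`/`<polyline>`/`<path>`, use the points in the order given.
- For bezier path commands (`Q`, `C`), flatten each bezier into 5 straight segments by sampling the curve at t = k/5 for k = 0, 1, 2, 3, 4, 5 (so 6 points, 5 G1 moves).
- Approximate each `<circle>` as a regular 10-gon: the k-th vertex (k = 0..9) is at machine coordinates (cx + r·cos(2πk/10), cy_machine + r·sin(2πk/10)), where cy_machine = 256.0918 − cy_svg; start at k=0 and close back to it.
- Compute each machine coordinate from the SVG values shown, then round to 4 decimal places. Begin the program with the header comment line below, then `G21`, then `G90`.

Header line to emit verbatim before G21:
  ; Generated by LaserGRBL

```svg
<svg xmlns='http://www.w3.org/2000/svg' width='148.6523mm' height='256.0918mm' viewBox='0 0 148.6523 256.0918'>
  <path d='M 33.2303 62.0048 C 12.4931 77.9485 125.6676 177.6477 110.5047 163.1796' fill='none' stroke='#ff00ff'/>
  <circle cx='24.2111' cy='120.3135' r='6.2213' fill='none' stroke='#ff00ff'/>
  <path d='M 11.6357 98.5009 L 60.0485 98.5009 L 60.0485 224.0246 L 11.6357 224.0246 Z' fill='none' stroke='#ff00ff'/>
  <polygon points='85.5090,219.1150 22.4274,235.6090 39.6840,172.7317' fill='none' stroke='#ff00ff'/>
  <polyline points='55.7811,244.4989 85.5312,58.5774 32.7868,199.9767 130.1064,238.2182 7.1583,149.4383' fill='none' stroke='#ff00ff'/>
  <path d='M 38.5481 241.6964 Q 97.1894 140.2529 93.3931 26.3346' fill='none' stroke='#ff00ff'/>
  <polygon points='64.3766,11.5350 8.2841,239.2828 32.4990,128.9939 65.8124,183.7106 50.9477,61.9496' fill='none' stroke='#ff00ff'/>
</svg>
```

; Generated by LaserGRBL
G21
G90
G0 X33.2303 Y194.0870
M3 S758
G1 X34.7594 Y176.0535 F848
G1 X55.8393 Y147.4190
G1 X83.8822 Y117.6837
G1 X106.2999 Y96.3480
G1 X110.5047 Y92.9122
M5
G0 X30.4324 Y135.7783
M3 S758
G1 X29.2442 Y139.4351 F848
G1 X26.1336 Y141.6951
G1 X22.2886 Y141.6951
G1 X19.1780 Y139.4351
G1 X17.9898 Y135.7783
G1 X19.1780 Y132.1215
G1 X22.2886 Y129.8615
G1 X26.1336 Y129.8615
G1 X29.2442 Y132.1215
G1 X30.4324 Y135.7783
M5
G0 X11.6357 Y157.5909
M3 S758
G1 X60.0485 Y157.5909 F848
G1 X60.0485 Y32.0672
G1 X11.6357 Y32.0672
G1 X11.6357 Y157.5909
M5
G0 X85.5090 Y36.9768
M3 S758
G1 X22.4274 Y20.4828 F848
G1 X39.6840 Y83.3601
G1 X85.5090 Y36.9768
M5
G0 X55.7811 Y11.5929
M3 S758
G1 X85.5312 Y197.5144 F848
G1 X32.7868 Y56.1151
G1 X130.1064 Y17.8736
G1 X7.1583 Y106.6535
M5
G0 X38.5481 Y14.3954
M3 S758
G1 X59.5071 Y55.4718 F848
G1 X75.4711 Y97.5462
G1 X86.4401 Y140.6185
G1 X92.4141 Y184.6889
G1 X93.3931 Y229.7572
M5
G0 X64.3766 Y244.5568
M3 S758
G1 X8.2841 Y16.8090 F848
G1 X32.4990 Y127.0979
G1 X65.8124 Y72.3812
G1 X50.9477 Y194.1422
G1 X64.3766 Y244.5568
M5

Since the viewBox matches the mm dimensions, user units are millimetres directly. The only transform is the Y-flip y_m = 256.0918 − y_svg.

Shape 1 is a cubic bezier drawn with `<path>`. Its stroke #ff00ff means cut at S758, F848. After flipping Y the toolpath is (33.2303,194.0870) → (34.7594,176.0535) → (55.8393,147.4190) → (83.8822,117.6837) → (106.2999,96.3480) → (110.5047,92.9122).

Shape 2 is a circle drawn with `<circle>`. Its stroke #ff00ff means cut at S758, F848. After flipping Y the toolpath is (30.4324,135.7783) → (29.2442,139.4351) → (26.1336,141.6951) → (22.2886,141.6951) → (19.1780,139.4351) → (17.9898,135.7783) → (19.1780,132.1215) → (22.2886,129.8615) → (26.1336,129.8615) → (29.2442,132.1215) → (30.4324,135.7783), returning to the start.

Shape 3 is a rectangle drawn with `<path>`. Its stroke #ff00ff means cut at S758, F848. After flipping Y the toolpath is (11.6357,157.5909) → (60.0485,157.5909) → (60.0485,32.0672) → (11.6357,32.0672) → (11.6357,157.5909), returning to the start.

Shape 4 is a regular polygon drawn with `<polygon>`. Its stroke #ff00ff means cut at S758, F848. After flipping Y the toolpath is (85.5090,36.9768) → (22.4274,20.4828) → (39.6840,83.3601) → (85.5090,36.9768), returning to the start.

Shape 5 is a open polyline drawn with `<polyline>`. Its stroke #ff00ff means cut at S758, F848. After flipping Y the toolpath is (55.7811,11.5929) → (85.5312,197.5144) → (32.7868,56.1151) → (130.1064,17.8736) → (7.1583,106.6535).

Shape 6 is a quadratic bezier drawn with `<path>`. Its stroke #ff00ff means cut at S758, F848. After flipping Y the toolpath is (38.5481,14.3954) → (59.5071,55.4718) → (75.4711,97.5462) → (86.4401,140.6185) → (92.4141,184.6889) → (93.3931,229.7572).

Shape 7 is a closed polygon drawn with `<polygon>`. Its stroke #ff00ff means cut at S758, F848. After flipping Y the toolpath is (64.3766,244.5568) → (8.2841,16.8090) → (32.4990,127.0979) → (65.8124,72.3812) → (50.9477,194.1422) → (64.3766,244.5568), returning to the start.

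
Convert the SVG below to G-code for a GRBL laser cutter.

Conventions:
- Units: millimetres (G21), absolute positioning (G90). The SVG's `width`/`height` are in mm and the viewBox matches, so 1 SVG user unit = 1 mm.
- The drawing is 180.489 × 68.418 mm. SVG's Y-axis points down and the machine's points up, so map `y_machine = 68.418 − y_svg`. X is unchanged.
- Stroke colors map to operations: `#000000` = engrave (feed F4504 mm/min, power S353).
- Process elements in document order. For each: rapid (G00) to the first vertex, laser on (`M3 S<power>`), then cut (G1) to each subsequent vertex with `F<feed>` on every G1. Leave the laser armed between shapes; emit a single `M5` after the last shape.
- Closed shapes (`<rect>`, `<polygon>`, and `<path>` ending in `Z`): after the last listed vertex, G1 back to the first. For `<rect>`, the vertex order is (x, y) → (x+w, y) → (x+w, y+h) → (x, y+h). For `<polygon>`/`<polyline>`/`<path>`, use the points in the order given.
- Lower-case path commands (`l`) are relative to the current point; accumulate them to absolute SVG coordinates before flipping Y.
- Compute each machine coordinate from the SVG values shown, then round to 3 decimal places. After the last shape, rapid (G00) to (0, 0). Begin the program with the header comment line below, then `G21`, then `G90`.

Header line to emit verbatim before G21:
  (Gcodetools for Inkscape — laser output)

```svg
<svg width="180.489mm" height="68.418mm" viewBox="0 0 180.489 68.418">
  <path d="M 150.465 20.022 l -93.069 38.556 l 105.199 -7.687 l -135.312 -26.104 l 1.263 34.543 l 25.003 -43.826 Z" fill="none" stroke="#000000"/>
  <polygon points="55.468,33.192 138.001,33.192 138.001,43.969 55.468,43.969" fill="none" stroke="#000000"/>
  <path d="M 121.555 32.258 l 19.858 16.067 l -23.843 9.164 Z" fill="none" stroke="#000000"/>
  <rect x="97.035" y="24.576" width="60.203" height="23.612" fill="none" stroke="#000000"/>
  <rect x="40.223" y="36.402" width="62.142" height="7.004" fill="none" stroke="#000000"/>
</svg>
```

(Gcodetools for Inkscape — laser output)
G21
G90
G00 X150.465 Y48.396
M3 S353
G1 X57.396 Y9.840 F4504
G1 X162.595 Y17.527 F4504
G1 X27.283 Y43.631 F4504
G1 X28.546 Y9.088 F4504
G1 X53.549 Y52.914 F4504
G1 X150.465 Y48.396 F4504
G00 X55.468 Y35.226
M3 S353
G1 X138.001 Y35.226 F4504
G1 X138.001 Y24.449 F4504
G1 X55.468 Y24.449 F4504
G1 X55.468 Y35.226 F4504
G00 X121.555 Y36.160
M3 S353
G1 X141.413 Y20.093 F4504
G1 X117.570 Y10.929 F4504
G1 X121.555 Y36.160 F4504
G00 X97.035 Y43.842
M3 S353
G1 X157.238 Y43.842 F4504
G1 X157.238 Y20.230 F4504
G1 X97.035 Y20.230 F4504
G1 X97.035 Y43.842 F4504
G00 X40.223 Y32.016
M3 S353
G1 X102.365 Y32.016 F4504
G1 X102.365 Y25.012 F4504
G1 X40.223 Y25.012 F4504
G1 X40.223 Y32.016 F4504
M5
G00 X0.000 Y0.000

viewBox `0 0 180.489 68.418` with mm width/height → 1 unit = 1 mm. Flip: y_m = 68.418 − y_svg.

**Shape 1** — `<path>` closed polygon, stroke `#000000` → engrave (S353, F4504). Machine vertices: (150.465,48.396) → (57.396,9.840) → (162.595,17.527) → (27.283,43.631) → (28.546,9.088) → (53.549,52.914) → (150.465,48.396). Closed: final G1 returns to the first vertex.

**Shape 2** — `<polygon>` rectangle, stroke `#000000` → engrave (S353, F4504). Machine vertices: (55.468,35.226) → (138.001,35.226) → (138.001,24.449) → (55.468,24.449) → (55.468,35.226). Closed: final G1 returns to the first vertex.

**Shape 3** — `<path>` regular polygon, stroke `#000000` → engrave (S353, F4504). Machine vertices: (121.555,36.160) → (141.413,20.093) → (117.570,10.929) → (121.555,36.160). Closed: final G1 returns to the first vertex.

**Shape 4** — `<rect>` rectangle, stroke `#000000` → engrave (S353, F4504). Machine vertices: (97.035,43.842) → (157.238,43.842) → (157.238,20.230) → (97.035,20.230) → (97.035,43.842). Closed: final G1 returns to the first vertex.

**Shape 5** — `<rect>` rectangle, stroke `#000000` → engrave (S353, F4504). Machine vertices: (40.223,32.016) → (102.365,32.016) → (102.365,25.012) → (40.223,25.012) → (40.223,32.016). Closed: final G1 returns to the first vertex.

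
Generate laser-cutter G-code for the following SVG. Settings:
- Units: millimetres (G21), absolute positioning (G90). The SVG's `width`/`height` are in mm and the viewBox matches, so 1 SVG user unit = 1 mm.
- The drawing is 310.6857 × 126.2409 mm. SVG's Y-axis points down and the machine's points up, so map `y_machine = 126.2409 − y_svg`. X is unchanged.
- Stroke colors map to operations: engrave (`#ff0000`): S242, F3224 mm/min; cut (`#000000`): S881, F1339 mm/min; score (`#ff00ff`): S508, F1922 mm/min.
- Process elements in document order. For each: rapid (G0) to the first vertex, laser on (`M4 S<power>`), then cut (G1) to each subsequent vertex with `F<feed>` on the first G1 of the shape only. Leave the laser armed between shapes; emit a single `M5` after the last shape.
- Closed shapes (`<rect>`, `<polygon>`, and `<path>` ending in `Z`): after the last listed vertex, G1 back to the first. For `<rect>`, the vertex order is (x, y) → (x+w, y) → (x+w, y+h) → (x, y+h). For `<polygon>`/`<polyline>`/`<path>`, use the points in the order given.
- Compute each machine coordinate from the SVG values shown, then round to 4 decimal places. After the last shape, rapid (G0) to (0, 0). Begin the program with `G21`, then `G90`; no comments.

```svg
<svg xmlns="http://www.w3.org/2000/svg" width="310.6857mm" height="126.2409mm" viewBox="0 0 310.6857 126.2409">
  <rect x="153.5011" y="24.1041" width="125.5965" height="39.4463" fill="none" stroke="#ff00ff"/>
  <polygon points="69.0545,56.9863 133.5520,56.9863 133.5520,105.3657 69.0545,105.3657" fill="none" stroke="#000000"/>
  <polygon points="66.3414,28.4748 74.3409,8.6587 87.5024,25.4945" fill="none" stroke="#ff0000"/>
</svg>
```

G21
G90
G0 X153.5011 Y102.1368
M4 S508
G1 X279.0976 Y102.1368 F1922
G1 X279.0976 Y62.6905
G1 X153.5011 Y62.6905
G1 X153.5011 Y102.1368
G0 X69.0545 Y69.2546
M4 S881
G1 X133.5520 Y69.2546 F1339
G1 X133.5520 Y20.8752
G1 X69.0545 Y20.8752
G1 X69.0545 Y69.2546
G0 X66.3414 Y97.7661
M4 S242
G1 X74.3409 Y117.5822 F3224
G1 X87.5024 Y100.7464
G1 X66.3414 Y97.7661
M5
G0 X0.0000 Y0.0000

1 u = 1 mm; y_m = 126.2409 − y.

[1] `<rect>` rectangle, #ff00ff→score S508 F1922: (153.5011,102.1368) → (279.0976,102.1368) → (279.0976,62.6905) → (153.5011,62.6905) → (153.5011,102.1368) (closed)

[2] `<polygon>` rectangle, #000000→cut S881 F1339: (69.0545,69.2546) → (133.5520,69.2546) → (133.5520,20.8752) → (69.0545,20.8752) → (69.0545,69.2546) (closed)

[3] `<polygon>` regular polygon, #ff0000→engrave S242 F3224: (66.3414,97.7661) → (74.3409,117.5822) → (87.5024,100.7464) → (66.3414,97.7661) (closed)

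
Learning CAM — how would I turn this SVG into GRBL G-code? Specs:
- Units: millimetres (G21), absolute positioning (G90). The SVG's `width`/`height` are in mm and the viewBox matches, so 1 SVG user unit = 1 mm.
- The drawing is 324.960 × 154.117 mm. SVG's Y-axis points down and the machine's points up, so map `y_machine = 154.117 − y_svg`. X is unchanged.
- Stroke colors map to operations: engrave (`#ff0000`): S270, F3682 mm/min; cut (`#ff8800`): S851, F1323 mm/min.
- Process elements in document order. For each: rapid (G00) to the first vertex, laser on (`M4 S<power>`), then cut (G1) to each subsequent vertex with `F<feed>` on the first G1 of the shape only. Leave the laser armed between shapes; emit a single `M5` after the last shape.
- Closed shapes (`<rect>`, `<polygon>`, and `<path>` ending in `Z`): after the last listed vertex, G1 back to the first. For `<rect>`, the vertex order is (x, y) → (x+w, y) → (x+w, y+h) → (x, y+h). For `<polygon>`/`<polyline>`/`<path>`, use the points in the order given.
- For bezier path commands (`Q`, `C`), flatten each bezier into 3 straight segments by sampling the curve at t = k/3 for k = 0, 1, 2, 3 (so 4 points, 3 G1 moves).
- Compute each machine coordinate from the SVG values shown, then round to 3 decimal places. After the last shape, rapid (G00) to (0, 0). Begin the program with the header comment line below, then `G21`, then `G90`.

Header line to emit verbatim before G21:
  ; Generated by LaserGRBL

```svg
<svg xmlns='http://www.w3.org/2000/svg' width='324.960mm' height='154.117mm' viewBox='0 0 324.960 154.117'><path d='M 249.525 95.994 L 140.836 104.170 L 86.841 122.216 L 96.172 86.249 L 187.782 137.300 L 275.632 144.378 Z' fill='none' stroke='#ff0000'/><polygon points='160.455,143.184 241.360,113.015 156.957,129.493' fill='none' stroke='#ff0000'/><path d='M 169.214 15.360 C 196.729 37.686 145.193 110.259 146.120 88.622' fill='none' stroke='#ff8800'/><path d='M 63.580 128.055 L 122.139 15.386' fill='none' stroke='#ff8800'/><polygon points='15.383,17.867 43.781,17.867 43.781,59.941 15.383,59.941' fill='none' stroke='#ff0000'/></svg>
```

; Generated by LaserGRBL
G21
G90
G00 X249.525 Y58.123
M4 S270
G1 X140.836 Y49.947 F3682
G1 X86.841 Y31.901
G1 X96.172 Y67.868
G1 X187.782 Y16.817
G1 X275.632 Y9.739
G1 X249.525 Y58.123
G00 X160.455 Y10.933
M4 S270
G1 X241.360 Y41.102 F3682
G1 X156.957 Y24.624
G1 X160.455 Y10.933
G00 X169.214 Y138.757
M4 S851
G1 X175.250 Y105.032 F1323
G1 X157.810 Y69.911
G1 X146.120 Y65.495
G00 X63.580 Y26.062
M4 S851
G1 X122.139 Y138.731 F1323
G00 X15.383 Y136.250
M4 S270
G1 X43.781 Y136.250 F3682
G1 X43.781 Y94.176
G1 X15.383 Y94.176
G1 X15.383 Y136.250
M5
G00 X0.000 Y0.000

1 u = 1 mm; y_m = 154.117 − y.

[1] `<path>` closed polygon, #ff0000→engrave S270 F3682: (249.525,58.123) → (140.836,49.947) → (86.841,31.901) → (96.172,67.868) → (187.782,16.817) → (275.632,9.739) → (249.525,58.123) (closed)

[2] `<polygon>` closed polygon, #ff0000→engrave S270 F3682: (160.455,10.933) → (241.360,41.102) → (156.957,24.624) → (160.455,10.933) (closed)

[3] `<path>` cubic bezier, #ff8800→cut S851 F1323: (169.214,138.757) → (175.250,105.032) → (157.810,69.911) → (146.120,65.495)

[4] `<path>` line segment, #ff8800→cut S851 F1323: (63.580,26.062) → (122.139,138.731)

[5] `<polygon>` rectangle, #ff0000→engrave S270 F3682: (15.383,136.250) → (43.781,136.250) → (43.781,94.176) → (15.383,94.176) → (15.383,136.250) (closed)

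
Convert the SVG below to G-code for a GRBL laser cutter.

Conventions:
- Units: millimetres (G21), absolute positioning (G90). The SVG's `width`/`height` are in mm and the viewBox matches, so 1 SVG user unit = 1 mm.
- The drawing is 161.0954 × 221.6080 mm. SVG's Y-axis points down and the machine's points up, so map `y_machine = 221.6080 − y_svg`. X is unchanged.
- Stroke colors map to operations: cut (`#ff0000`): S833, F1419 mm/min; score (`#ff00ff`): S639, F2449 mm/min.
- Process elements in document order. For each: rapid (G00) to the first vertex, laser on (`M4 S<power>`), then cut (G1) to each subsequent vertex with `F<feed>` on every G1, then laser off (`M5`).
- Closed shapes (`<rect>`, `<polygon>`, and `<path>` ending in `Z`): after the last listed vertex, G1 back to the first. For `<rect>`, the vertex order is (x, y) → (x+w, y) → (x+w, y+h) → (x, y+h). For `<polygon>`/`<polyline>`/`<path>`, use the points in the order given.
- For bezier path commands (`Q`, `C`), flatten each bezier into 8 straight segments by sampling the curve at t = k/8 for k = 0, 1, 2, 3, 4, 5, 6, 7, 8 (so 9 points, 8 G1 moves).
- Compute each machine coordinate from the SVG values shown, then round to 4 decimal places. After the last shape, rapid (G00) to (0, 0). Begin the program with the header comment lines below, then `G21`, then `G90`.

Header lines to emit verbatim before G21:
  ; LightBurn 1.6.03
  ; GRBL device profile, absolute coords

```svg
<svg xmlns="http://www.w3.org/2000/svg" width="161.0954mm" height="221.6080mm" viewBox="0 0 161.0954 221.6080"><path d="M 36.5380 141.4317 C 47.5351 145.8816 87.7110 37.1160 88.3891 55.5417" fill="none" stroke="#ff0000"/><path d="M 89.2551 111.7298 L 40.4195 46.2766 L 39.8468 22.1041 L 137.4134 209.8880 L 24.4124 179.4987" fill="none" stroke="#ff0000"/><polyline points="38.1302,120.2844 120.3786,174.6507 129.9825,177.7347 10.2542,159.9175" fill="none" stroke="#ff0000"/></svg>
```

; LightBurn 1.6.03
; GRBL device profile, absolute coords
G21
G90
G00 X36.5380 Y80.1763
M4 S833
G1 X41.8955 Y83.3450 F1419
G1 X49.1838 Y94.3104 F1419
G1 X57.5979 Y110.2552 F1419
G1 X66.3332 Y128.3622 F1419
G1 X74.5847 Y145.8141 F1419
G1 X81.5478 Y159.7936 F1419
G1 X86.4175 Y167.4834 F1419
G1 X88.3891 Y166.0663 F1419
M5
G00 X89.2551 Y109.8782
M4 S833
G1 X40.4195 Y175.3314 F1419
G1 X39.8468 Y199.5039 F1419
G1 X137.4134 Y11.7200 F1419
G1 X24.4124 Y42.1093 F1419
M5
G00 X38.1302 Y101.3236
M4 S833
G1 X120.3786 Y46.9573 F1419
G1 X129.9825 Y43.8733 F1419
G1 X10.2542 Y61.6905 F1419
M5
G00 X0.0000 Y0.0000

1 u = 1 mm; y_m = 221.6080 − y.

[1] `<path>` cubic bezier, #ff0000→cut S833 F1419: (36.5380,80.1763) → (41.8955,83.3450) → (49.1838,94.3104) → (57.5979,110.2552) → (66.3332,128.3622) → (74.5847,145.8141) → (81.5478,159.7936) → (86.4175,167.4834) → (88.3891,166.0663)

[2] `<path>` open polyline, #ff0000→cut S833 F1419: (89.2551,109.8782) → (40.4195,175.3314) → (39.8468,199.5039) → (137.4134,11.7200) → (24.4124,42.1093)

[3] `<polyline>` open polyline, #ff0000→cut S833 F1419: (38.1302,101.3236) → (120.3786,46.9573) → (129.9825,43.8733) → (10.2542,61.6905)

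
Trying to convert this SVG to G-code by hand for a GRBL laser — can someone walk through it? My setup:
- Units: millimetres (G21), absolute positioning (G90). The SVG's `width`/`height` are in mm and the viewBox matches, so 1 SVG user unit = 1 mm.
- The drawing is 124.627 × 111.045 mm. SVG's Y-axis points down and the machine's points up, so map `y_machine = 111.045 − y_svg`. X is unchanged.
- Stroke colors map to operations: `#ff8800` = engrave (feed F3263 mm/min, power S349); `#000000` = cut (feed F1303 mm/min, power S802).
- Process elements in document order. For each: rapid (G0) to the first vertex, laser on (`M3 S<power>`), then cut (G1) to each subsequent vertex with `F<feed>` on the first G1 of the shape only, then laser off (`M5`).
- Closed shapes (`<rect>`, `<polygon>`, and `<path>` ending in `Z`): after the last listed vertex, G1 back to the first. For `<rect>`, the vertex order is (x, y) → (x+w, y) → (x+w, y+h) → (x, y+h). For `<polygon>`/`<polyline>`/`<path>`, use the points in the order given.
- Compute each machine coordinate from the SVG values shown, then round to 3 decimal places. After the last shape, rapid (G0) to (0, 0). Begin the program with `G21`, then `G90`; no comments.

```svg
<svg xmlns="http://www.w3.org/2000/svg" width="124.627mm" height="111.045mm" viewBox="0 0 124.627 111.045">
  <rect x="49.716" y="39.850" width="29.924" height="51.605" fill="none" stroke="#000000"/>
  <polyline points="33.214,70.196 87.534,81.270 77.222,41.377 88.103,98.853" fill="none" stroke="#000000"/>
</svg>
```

viewBox `0 0 124.627 111.045` with mm width/height → 1 unit = 1 mm. Flip: y_m = 111.045 − y_svg.

**Shape 1** — `<rect>` rectangle, stroke `#000000` → cut (S802, F1303). Machine vertices: (49.716,71.195) → (79.640,71.195) → (79.640,19.590) → (49.716,19.590) → (49.716,71.195). Closed: final G1 returns to the first vertex.

**Shape 2** — `<polyline>` open polyline, stroke `#000000` → cut (S802, F1303). Machine vertices: (33.214,40.849) → (87.534,29.775) → (77.222,69.668) → (88.103,12.192). Open path.

G21
G90
G0 X49.716 Y71.195
M3 S802
G1 X79.640 Y71.195 F1303
G1 X79.640 Y19.590
G1 X49.716 Y19.590
G1 X49.716 Y71.195
M5
G0 X33.214 Y40.849
M3 S802
G1 X87.534 Y29.775 F1303
G1 X77.222 Y69.668
G1 X88.103 Y12.192
M5
G0 X0.000 Y0.000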